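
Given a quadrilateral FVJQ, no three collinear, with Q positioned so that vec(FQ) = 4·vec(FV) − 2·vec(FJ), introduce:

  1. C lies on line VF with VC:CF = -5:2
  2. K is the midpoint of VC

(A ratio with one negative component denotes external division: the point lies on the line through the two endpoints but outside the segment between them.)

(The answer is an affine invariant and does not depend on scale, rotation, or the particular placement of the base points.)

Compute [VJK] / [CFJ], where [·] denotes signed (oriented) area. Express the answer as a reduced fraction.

[VJK]:[CFJ] = 5/4

Set F = (0, 0), V = (1, 0), J = (0, 1), Q = (4, -2); any affine frame gives the same invariant.
1. C lies on line VF with VC:CF = -5:2 ⇒ C = (-2/3, 0)
2. K is the midpoint of VC ⇒ K = (1/6, 0)
2·[VJK] = 5/6, 2·[CFJ] = 2/3
[VJK]:[CFJ] = 5/6:2/3 = 5/4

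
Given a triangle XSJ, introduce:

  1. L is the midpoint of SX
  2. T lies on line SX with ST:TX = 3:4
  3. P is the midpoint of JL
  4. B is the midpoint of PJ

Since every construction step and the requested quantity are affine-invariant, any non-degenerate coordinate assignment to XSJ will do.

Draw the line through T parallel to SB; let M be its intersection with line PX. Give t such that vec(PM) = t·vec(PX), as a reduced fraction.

t = 11/35

Work in coordinates with X = (0, 0), S = (1, 0), J = (0, 1).
1. L is the midpoint of SX ⇒ L = (1/2, 0)
2. T lies on line SX with ST:TX = 3:4 ⇒ T = (4/7, 0)
3. P is the midpoint of JL ⇒ P = (1/4, 1/2)
4. B is the midpoint of PJ ⇒ B = (1/8, 3/4)
through T parallel to SB: direction (-7/8, 3/4); meets PX at M = (6/35, 12/35)
M = P + t·(X−P) with t = 11/35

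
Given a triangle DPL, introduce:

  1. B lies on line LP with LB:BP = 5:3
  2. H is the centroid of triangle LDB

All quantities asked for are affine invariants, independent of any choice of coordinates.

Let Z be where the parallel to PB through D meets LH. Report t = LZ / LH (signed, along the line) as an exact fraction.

Work in coordinates with D = (0, 0), P = (1, 0), L = (0, 1).
1. B lies on line LP with LB:BP = 5:3 ⇒ B = (5/8, 3/8)
2. H is the centroid of triangle LDB ⇒ H = (5/24, 11/24)
through D parallel to PB: direction (-3/8, 3/8); meets LH at Z = (5/8, -5/8)
Z = L + t·(H−L) with t = 3

t = 3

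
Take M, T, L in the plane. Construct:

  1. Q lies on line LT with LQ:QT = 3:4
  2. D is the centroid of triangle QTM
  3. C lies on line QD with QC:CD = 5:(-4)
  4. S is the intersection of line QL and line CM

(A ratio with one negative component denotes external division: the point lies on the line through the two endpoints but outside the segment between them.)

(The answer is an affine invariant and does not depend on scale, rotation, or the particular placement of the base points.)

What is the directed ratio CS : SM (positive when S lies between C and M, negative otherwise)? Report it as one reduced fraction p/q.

CS:SM = -5/3

Work in coordinates with M = (0, 0), T = (1, 0), L = (0, 1).
1. Q lies on line LT with LQ:QT = 3:4 ⇒ Q = (3/7, 4/7)
2. D is the centroid of triangle QTM ⇒ D = (10/21, 4/21)
3. C lies on line QD with QC:CD = 5:(-4) ⇒ C = (2/3, -4/3)
4. S is the intersection of line QL and line CM ⇒ S = (-1, 2)
S = C + t·(M−C) with t = 5/2, so CS:SM = t:(1−t) = 5/2:-3/2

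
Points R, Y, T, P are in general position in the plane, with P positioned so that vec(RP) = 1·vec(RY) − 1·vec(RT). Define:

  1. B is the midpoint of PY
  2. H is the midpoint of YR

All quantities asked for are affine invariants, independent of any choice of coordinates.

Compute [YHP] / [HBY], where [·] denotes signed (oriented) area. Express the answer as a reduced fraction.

[YHP]:[HBY] = 2

Choose coordinates R = (0, 0), Y = (1, 0), T = (0, 1), P = (1, -1).
1. B is the midpoint of PY ⇒ B = (1, -1/2)
2. H is the midpoint of YR ⇒ H = (1/2, 0)
2·[YHP] = 1/2, 2·[HBY] = 1/4
[YHP]:[HBY] = 1/2:1/4 = 2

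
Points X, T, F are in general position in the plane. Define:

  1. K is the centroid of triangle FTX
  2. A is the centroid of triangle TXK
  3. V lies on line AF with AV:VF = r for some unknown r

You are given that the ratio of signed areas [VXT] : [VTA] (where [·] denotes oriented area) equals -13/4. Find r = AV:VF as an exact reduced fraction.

Choose coordinates X = (0, 0), T = (1, 0), F = (0, 1).
1. K is the centroid of triangle FTX ⇒ K = (1/3, 1/3)
2. A is the centroid of triangle TXK ⇒ A = (4/9, 1/9)
3. With AV:VF = r, write λ = r/(r+1) so V = A + λ·(F−A); V is affine-linear in λ
Every point depending on V is an affine combination of V and λ-independent points, so each such coordinate is linear in λ; the λ² term in each signed area is a multiple of (F−A)×(F−A) = 0, so 2·[VXT] and 2·[VTA] are each linear in λ. Evaluating at λ=0 and λ=1:
  2·[VXT] = 8/9·λ + 1/9,   2·[VTA] = -4/9·λ
So [VXT]:[VTA] = (8/9·λ + 1/9) / (-4/9·λ). Setting this equal to -13/4:
  8/9·λ + 1/9 = -13/4·(-4/9·λ)  ⇒  λ = 1/5
Then r = λ/(1−λ) = (1/5)/(4/5) = 1/4. Check: with r = 1/4, V = (16/45, 13/45) and [VXT]:[VTA] = -13/4 as required.

r = 1/4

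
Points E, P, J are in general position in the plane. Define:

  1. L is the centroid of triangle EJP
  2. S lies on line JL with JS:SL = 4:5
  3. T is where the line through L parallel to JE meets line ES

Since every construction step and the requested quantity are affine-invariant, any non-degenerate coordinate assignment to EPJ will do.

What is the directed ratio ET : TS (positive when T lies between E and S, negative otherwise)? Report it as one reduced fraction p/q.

ET:TS = -9/5

Work in coordinates with E = (0, 0), P = (1, 0), J = (0, 1).
1. L is the centroid of triangle EJP ⇒ L = (1/3, 1/3)
2. S lies on line JL with JS:SL = 4:5 ⇒ S = (4/27, 19/27)
3. T is where the line through L parallel to JE meets line ES ⇒ T = (1/3, 19/12)
T = E + t·(S−E) with t = 9/4, so ET:TS = t:(1−t) = 9/4:-5/4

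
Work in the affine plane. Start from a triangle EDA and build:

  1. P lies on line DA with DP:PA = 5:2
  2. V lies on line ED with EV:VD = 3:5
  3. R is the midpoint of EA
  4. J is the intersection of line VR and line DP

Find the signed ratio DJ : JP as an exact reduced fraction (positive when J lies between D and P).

Choose coordinates E = (0, 0), D = (1, 0), A = (0, 1).
1. P lies on line DA with DP:PA = 5:2 ⇒ P = (2/7, 5/7)
2. V lies on line ED with EV:VD = 3:5 ⇒ V = (3/8, 0)
3. R is the midpoint of EA ⇒ R = (0, 1/2)
4. J is the intersection of line VR and line DP ⇒ J = (-3/2, 5/2)
J = D + t·(P−D) with t = 7/2, so DJ:JP = t:(1−t) = 7/2:-5/2

DJ:JP = -7/5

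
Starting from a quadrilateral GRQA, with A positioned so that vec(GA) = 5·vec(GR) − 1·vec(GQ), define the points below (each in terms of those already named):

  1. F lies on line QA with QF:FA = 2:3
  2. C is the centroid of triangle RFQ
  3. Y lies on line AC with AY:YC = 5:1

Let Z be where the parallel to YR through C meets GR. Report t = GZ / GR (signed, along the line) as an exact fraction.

t = -3/5

Assign G = (0, 0), R = (1, 0), Q = (0, 1), A = (5, -1) — the answer is frame-independent, so this choice is without loss of generality.
1. F lies on line QA with QF:FA = 2:3 ⇒ F = (2, 1/5)
2. C is the centroid of triangle RFQ ⇒ C = (1, 2/5)
3. Y lies on line AC with AY:YC = 5:1 ⇒ Y = (5/3, 1/6)
through C parallel to YR: direction (-2/3, -1/6); meets GR at Z = (-3/5, 0)
Z = G + t·(R−G) with t = -3/5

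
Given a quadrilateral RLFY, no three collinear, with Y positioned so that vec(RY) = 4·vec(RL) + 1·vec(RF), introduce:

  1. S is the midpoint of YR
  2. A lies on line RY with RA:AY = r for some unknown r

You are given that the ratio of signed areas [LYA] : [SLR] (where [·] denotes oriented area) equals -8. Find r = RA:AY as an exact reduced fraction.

Choose coordinates R = (0, 0), L = (1, 0), F = (0, 1), Y = (4, 1).
1. S is the midpoint of YR ⇒ S = (2, 1/2)
2. With RA:AY = r, write λ = r/(r+1) so A = R + λ·(Y−R); A is affine-linear in λ
Every point depending on A is an affine combination of A and λ-independent points, so each such coordinate is linear in λ; the λ² term in each signed area is a multiple of (Y−R)×(Y−R) = 0, so 2·[LYA] and 2·[SLR] are each linear in λ. Evaluating at λ=0 and λ=1:
  2·[LYA] = −λ + 1,   2·[SLR] = -1/2
So [LYA]:[SLR] = (−λ + 1) / (-1/2). Setting this equal to -8:
  −λ + 1 = -8·(-1/2)  ⇒  λ = -3
Then r = λ/(1−λ) = (-3)/(4) = -3/4. Check: with r = -3/4, A = (-12, -3) and [LYA]:[SLR] = -8 as required.

r = -3/4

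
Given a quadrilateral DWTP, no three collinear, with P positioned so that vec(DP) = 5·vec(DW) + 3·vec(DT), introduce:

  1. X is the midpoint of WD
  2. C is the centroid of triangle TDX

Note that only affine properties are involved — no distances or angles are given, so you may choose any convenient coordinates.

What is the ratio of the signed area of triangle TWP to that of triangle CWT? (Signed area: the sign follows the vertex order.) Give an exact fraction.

[TWP]:[CWT] = 14

Set D = (0, 0), W = (1, 0), T = (0, 1), P = (5, 3); any affine frame gives the same invariant.
1. X is the midpoint of WD ⇒ X = (1/2, 0)
2. C is the centroid of triangle TDX ⇒ C = (1/6, 1/3)
2·[TWP] = 7, 2·[CWT] = 1/2
[TWP]:[CWT] = 7:1/2 = 14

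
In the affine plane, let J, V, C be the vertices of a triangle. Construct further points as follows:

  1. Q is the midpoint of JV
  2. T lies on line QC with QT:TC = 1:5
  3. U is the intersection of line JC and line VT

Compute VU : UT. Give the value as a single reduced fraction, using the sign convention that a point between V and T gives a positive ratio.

Work in coordinates with J = (0, 0), V = (1, 0), C = (0, 1).
1. Q is the midpoint of JV ⇒ Q = (1/2, 0)
2. T lies on line QC with QT:TC = 1:5 ⇒ T = (5/12, 1/6)
3. U is the intersection of line JC and line VT ⇒ U = (0, 2/7)
U = V + t·(T−V) with t = 12/7, so VU:UT = t:(1−t) = 12/7:-5/7

VU:UT = -12/5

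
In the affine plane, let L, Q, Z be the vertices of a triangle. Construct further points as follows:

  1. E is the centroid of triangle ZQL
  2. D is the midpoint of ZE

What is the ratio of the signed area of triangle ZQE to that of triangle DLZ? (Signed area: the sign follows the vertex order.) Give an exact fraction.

Choose coordinates L = (0, 0), Q = (1, 0), Z = (0, 1).
1. E is the centroid of triangle ZQL ⇒ E = (1/3, 1/3)
2. D is the midpoint of ZE ⇒ D = (1/6, 2/3)
2·[ZQE] = -1/3, 2·[DLZ] = -1/6
[ZQE]:[DLZ] = -1/3:-1/6 = 2

[ZQE]:[DLZ] = 2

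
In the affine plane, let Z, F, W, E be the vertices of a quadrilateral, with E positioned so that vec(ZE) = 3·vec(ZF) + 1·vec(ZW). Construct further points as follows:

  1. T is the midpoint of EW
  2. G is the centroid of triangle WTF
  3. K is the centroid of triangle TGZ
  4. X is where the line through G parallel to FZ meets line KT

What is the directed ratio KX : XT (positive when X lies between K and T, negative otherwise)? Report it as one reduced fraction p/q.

Set Z = (0, 0), F = (1, 0), W = (0, 1), E = (3, 1); any affine frame gives the same invariant.
1. T is the midpoint of EW ⇒ T = (3/2, 1)
2. G is the centroid of triangle WTF ⇒ G = (5/6, 2/3)
3. K is the centroid of triangle TGZ ⇒ K = (7/9, 5/9)
4. X is where the line through G parallel to FZ meets line KT ⇒ X = (23/24, 2/3)
X = K + t·(T−K) with t = 1/4, so KX:XT = t:(1−t) = 1/4:3/4

KX:XT = 1/3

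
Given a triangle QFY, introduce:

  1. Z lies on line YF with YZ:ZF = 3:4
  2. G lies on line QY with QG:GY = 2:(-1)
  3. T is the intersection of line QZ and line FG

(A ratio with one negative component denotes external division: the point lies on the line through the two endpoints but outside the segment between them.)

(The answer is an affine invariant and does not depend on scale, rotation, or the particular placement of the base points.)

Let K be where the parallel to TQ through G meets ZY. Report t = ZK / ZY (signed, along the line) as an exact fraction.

t = 2

Assign Q = (0, 0), F = (1, 0), Y = (0, 1) — the answer is frame-independent, so this choice is without loss of generality.
1. Z lies on line YF with YZ:ZF = 3:4 ⇒ Z = (3/7, 4/7)
2. G lies on line QY with QG:GY = 2:(-1) ⇒ G = (0, 2)
3. T is the intersection of line QZ and line FG ⇒ T = (3/5, 4/5)
through G parallel to TQ: direction (-3/5, -4/5); meets ZY at K = (-3/7, 10/7)
K = Z + t·(Y−Z) with t = 2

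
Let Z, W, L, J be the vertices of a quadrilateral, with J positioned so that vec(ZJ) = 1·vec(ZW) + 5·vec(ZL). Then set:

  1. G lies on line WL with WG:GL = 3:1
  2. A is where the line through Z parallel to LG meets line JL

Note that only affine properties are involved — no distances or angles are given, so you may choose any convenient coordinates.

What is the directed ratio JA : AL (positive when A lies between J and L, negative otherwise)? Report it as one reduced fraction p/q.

JA:AL = -6

Set Z = (0, 0), W = (1, 0), L = (0, 1), J = (1, 5); any affine frame gives the same invariant.
1. G lies on line WL with WG:GL = 3:1 ⇒ G = (1/4, 3/4)
2. A is where the line through Z parallel to LG meets line JL ⇒ A = (-1/5, 1/5)
A = J + t·(L−J) with t = 6/5, so JA:AL = t:(1−t) = 6/5:-1/5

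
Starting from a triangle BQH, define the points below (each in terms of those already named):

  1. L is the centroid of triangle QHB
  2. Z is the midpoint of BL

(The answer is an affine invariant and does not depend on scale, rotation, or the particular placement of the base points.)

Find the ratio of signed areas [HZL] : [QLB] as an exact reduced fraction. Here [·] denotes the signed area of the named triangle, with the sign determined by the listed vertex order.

[HZL]:[QLB] = 1/2

Work in coordinates with B = (0, 0), Q = (1, 0), H = (0, 1).
1. L is the centroid of triangle QHB ⇒ L = (1/3, 1/3)
2. Z is the midpoint of BL ⇒ Z = (1/6, 1/6)
2·[HZL] = 1/6, 2·[QLB] = 1/3
[HZL]:[QLB] = 1/6:1/3 = 1/2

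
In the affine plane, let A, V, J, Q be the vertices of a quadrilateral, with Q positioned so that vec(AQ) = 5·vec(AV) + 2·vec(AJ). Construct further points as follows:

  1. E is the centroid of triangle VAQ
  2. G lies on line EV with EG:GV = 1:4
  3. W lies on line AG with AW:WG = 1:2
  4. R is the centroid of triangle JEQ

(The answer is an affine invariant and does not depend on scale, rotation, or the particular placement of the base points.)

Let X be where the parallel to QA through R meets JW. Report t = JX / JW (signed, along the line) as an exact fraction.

t = 160/239

Assign A = (0, 0), V = (1, 0), J = (0, 1), Q = (5, 2) — the answer is frame-independent, so this choice is without loss of generality.
1. E is the centroid of triangle VAQ ⇒ E = (2, 2/3)
2. G lies on line EV with EG:GV = 1:4 ⇒ G = (9/5, 8/15)
3. W lies on line AG with AW:WG = 1:2 ⇒ W = (3/5, 8/45)
4. R is the centroid of triangle JEQ ⇒ R = (7/3, 11/9)
through R parallel to QA: direction (-5, -2); meets JW at X = (96/239, 967/2151)
X = J + t·(W−J) with t = 160/239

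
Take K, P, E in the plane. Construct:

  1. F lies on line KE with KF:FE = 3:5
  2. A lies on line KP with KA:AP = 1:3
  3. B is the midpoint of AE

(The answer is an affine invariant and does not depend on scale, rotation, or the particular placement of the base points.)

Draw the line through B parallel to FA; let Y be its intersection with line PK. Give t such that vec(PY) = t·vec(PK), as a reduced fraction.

t = 13/24

Work in coordinates with K = (0, 0), P = (1, 0), E = (0, 1).
1. F lies on line KE with KF:FE = 3:5 ⇒ F = (0, 3/8)
2. A lies on line KP with KA:AP = 1:3 ⇒ A = (1/4, 0)
3. B is the midpoint of AE ⇒ B = (1/8, 1/2)
through B parallel to FA: direction (1/4, -3/8); meets PK at Y = (11/24, 0)
Y = P + t·(K−P) with t = 13/24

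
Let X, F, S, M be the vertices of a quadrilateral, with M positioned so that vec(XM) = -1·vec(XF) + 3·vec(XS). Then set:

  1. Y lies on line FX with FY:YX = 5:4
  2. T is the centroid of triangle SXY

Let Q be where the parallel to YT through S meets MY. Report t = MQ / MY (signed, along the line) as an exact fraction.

Set X = (0, 0), F = (1, 0), S = (0, 1), M = (-1, 3); any affine frame gives the same invariant.
1. Y lies on line FX with FY:YX = 5:4 ⇒ Y = (4/9, 0)
2. T is the centroid of triangle SXY ⇒ T = (4/27, 1/3)
through S parallel to YT: direction (-8/27, 1/3); meets MY at Q = (-8/99, 12/11)
Q = M + t·(Y−M) with t = 7/11

t = 7/11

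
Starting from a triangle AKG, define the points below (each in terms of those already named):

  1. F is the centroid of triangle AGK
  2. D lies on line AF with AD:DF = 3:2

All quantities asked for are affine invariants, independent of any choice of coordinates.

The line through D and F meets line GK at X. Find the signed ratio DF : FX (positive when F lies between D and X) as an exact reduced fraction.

DF:FX = 4/5

Work in coordinates with A = (0, 0), K = (1, 0), G = (0, 1).
1. F is the centroid of triangle AGK ⇒ F = (1/3, 1/3)
2. D lies on line AF with AD:DF = 3:2 ⇒ D = (1/5, 1/5)
line DF meets GK at X = (1/2, 1/2)
F = D + t·(X−D) with t = 4/9, so DF:FX = 4/9:5/9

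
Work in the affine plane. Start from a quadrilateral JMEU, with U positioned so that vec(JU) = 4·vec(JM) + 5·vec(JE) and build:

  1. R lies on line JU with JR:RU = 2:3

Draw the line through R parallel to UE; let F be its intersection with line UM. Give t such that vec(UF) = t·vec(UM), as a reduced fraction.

t = 3/10

Work in coordinates with J = (0, 0), M = (1, 0), E = (0, 1), U = (4, 5).
1. R lies on line JU with JR:RU = 2:3 ⇒ R = (8/5, 2)
through R parallel to UE: direction (-4, -4); meets UM at F = (31/10, 7/2)
F = U + t·(M−U) with t = 3/10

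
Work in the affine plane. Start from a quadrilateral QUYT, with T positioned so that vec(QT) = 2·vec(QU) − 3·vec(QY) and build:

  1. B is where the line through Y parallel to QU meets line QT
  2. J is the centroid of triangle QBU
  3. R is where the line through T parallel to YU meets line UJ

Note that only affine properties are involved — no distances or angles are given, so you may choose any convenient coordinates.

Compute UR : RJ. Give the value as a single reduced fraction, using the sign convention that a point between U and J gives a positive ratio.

UR:RJ = -18/13

Set Q = (0, 0), U = (1, 0), Y = (0, 1), T = (2, -3); any affine frame gives the same invariant.
1. B is where the line through Y parallel to QU meets line QT ⇒ B = (-2/3, 1)
2. J is the centroid of triangle QBU ⇒ J = (1/9, 1/3)
3. R is where the line through T parallel to YU meets line UJ ⇒ R = (-11/5, 6/5)
R = U + t·(J−U) with t = 18/5, so UR:RJ = t:(1−t) = 18/5:-13/5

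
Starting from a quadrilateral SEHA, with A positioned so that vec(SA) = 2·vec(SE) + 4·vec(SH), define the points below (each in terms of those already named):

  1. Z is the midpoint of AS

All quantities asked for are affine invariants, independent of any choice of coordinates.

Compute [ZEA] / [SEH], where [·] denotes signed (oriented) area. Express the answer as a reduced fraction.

Set S = (0, 0), E = (1, 0), H = (0, 1), A = (2, 4); any affine frame gives the same invariant.
1. Z is the midpoint of AS ⇒ Z = (1, 2)
2·[ZEA] = 2, 2·[SEH] = 1
[ZEA]:[SEH] = 2:1 = 2

[ZEA]:[SEH] = 2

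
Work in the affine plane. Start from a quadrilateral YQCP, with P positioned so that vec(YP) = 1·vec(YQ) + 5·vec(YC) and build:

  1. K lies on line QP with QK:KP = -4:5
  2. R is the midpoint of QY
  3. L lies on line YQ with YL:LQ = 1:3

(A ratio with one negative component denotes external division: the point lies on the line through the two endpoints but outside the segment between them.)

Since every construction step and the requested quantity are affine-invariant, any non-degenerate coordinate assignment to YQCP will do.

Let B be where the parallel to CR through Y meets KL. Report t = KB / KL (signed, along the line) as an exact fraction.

t = 36/37

Work in coordinates with Y = (0, 0), Q = (1, 0), C = (0, 1), P = (1, 5).
1. K lies on line QP with QK:KP = -4:5 ⇒ K = (1, -20)
2. R is the midpoint of QY ⇒ R = (1/2, 0)
3. L lies on line YQ with YL:LQ = 1:3 ⇒ L = (1/4, 0)
through Y parallel to CR: direction (1/2, -1); meets KL at B = (10/37, -20/37)
B = K + t·(L−K) with t = 36/37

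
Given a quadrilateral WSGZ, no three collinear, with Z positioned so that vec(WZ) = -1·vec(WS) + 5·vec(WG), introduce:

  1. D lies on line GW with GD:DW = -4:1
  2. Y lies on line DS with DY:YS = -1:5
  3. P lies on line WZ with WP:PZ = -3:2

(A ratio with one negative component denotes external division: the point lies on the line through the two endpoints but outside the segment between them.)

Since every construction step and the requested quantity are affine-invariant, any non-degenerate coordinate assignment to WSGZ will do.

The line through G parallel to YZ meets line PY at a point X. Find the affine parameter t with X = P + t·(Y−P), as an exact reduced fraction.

Assign W = (0, 0), S = (1, 0), G = (0, 1), Z = (-1, 5) — the answer is frame-independent, so this choice is without loss of generality.
1. D lies on line GW with GD:DW = -4:1 ⇒ D = (0, -1/3)
2. Y lies on line DS with DY:YS = -1:5 ⇒ Y = (-1/4, -5/12)
3. P lies on line WZ with WP:PZ = -3:2 ⇒ P = (-3, 15)
through G parallel to YZ: direction (-3/4, 65/12); meets PY at X = (279/160, -371/32)
X = P + t·(Y−P) with t = 69/40

t = 69/40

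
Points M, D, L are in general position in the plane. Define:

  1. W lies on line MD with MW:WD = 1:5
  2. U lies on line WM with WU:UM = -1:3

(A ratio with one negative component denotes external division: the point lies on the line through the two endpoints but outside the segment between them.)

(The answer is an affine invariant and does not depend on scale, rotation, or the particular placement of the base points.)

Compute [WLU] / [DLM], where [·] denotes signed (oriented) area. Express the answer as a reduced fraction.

Work in coordinates with M = (0, 0), D = (1, 0), L = (0, 1).
1. W lies on line MD with MW:WD = 1:5 ⇒ W = (1/6, 0)
2. U lies on line WM with WU:UM = -1:3 ⇒ U = (1/4, 0)
2·[WLU] = -1/12, 2·[DLM] = 1
[WLU]:[DLM] = -1/12:1 = -1/12

[WLU]:[DLM] = -1/12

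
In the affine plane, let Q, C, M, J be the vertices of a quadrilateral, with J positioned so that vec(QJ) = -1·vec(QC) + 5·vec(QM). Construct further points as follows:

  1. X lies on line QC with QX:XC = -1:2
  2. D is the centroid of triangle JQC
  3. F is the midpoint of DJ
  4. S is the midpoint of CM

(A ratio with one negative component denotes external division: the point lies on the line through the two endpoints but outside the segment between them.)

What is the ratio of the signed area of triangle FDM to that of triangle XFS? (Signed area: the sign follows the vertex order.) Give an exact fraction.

[FDM]:[XFS] = 4/57

Set Q = (0, 0), C = (1, 0), M = (0, 1), J = (-1, 5); any affine frame gives the same invariant.
1. X lies on line QC with QX:XC = -1:2 ⇒ X = (-1, 0)
2. D is the centroid of triangle JQC ⇒ D = (0, 5/3)
3. F is the midpoint of DJ ⇒ F = (-1/2, 10/3)
4. S is the midpoint of CM ⇒ S = (1/2, 1/2)
2·[FDM] = -1/3, 2·[XFS] = -19/4
[FDM]:[XFS] = -1/3:-19/4 = 4/57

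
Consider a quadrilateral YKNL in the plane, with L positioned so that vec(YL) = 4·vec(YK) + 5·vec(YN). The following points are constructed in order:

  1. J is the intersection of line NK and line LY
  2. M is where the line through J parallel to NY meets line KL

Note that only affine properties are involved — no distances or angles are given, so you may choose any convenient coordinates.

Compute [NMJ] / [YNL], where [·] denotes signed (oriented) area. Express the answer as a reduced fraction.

[NMJ]:[YNL] = -40/243

Assign Y = (0, 0), K = (1, 0), N = (0, 1), L = (4, 5) — the answer is frame-independent, so this choice is without loss of generality.
1. J is the intersection of line NK and line LY ⇒ J = (4/9, 5/9)
2. M is where the line through J parallel to NY meets line KL ⇒ M = (4/9, -25/27)
2·[NMJ] = 160/243, 2·[YNL] = -4
[NMJ]:[YNL] = 160/243:-4 = -40/243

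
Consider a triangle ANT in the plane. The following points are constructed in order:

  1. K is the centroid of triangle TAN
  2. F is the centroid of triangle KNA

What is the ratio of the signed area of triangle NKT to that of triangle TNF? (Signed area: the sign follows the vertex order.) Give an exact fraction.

Choose coordinates A = (0, 0), N = (1, 0), T = (0, 1).
1. K is the centroid of triangle TAN ⇒ K = (1/3, 1/3)
2. F is the centroid of triangle KNA ⇒ F = (4/9, 1/9)
2·[NKT] = -1/3, 2·[TNF] = -4/9
[NKT]:[TNF] = -1/3:-4/9 = 3/4

[NKT]:[TNF] = 3/4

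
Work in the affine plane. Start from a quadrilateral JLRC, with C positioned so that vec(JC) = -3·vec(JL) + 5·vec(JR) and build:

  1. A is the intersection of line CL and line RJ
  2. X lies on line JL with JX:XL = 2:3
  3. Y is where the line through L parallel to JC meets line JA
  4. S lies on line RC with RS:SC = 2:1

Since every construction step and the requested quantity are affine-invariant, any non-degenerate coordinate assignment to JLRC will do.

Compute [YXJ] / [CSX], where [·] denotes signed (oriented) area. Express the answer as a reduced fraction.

Assign J = (0, 0), L = (1, 0), R = (0, 1), C = (-3, 5) — the answer is frame-independent, so this choice is without loss of generality.
1. A is the intersection of line CL and line RJ ⇒ A = (0, 5/4)
2. X lies on line JL with JX:XL = 2:3 ⇒ X = (2/5, 0)
3. Y is where the line through L parallel to JC meets line JA ⇒ Y = (0, 5/3)
4. S lies on line RC with RS:SC = 2:1 ⇒ S = (-2, 11/3)
2·[YXJ] = -2/3, 2·[CSX] = -7/15
[YXJ]:[CSX] = -2/3:-7/15 = 10/7

[YXJ]:[CSX] = 10/7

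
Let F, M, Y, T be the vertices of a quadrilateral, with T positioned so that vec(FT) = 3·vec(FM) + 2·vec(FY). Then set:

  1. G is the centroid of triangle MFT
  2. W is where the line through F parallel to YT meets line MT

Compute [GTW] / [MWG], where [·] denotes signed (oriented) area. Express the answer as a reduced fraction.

[GTW]:[MWG] = -3

Set F = (0, 0), M = (1, 0), Y = (0, 1), T = (3, 2); any affine frame gives the same invariant.
1. G is the centroid of triangle MFT ⇒ G = (4/3, 2/3)
2. W is where the line through F parallel to YT meets line MT ⇒ W = (3/2, 1/2)
2·[GTW] = -1/2, 2·[MWG] = 1/6
[GTW]:[MWG] = -1/2:1/6 = -3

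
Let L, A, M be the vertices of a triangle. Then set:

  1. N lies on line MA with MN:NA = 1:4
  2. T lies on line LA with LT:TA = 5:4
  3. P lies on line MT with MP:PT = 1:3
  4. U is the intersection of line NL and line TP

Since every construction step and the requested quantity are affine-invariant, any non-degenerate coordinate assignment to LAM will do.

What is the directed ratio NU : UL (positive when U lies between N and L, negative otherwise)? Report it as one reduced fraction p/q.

NU:UL = 4/25

Choose coordinates L = (0, 0), A = (1, 0), M = (0, 1).
1. N lies on line MA with MN:NA = 1:4 ⇒ N = (1/5, 4/5)
2. T lies on line LA with LT:TA = 5:4 ⇒ T = (5/9, 0)
3. P lies on line MT with MP:PT = 1:3 ⇒ P = (5/36, 3/4)
4. U is the intersection of line NL and line TP ⇒ U = (5/29, 20/29)
U = N + t·(L−N) with t = 4/29, so NU:UL = t:(1−t) = 4/29:25/29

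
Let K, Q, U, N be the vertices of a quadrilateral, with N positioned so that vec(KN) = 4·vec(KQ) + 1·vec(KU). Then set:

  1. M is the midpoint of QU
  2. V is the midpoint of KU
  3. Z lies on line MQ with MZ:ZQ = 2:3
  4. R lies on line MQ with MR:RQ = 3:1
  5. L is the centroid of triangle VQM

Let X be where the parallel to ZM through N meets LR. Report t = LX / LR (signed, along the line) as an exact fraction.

t = 25

Assign K = (0, 0), Q = (1, 0), U = (0, 1), N = (4, 1) — the answer is frame-independent, so this choice is without loss of generality.
1. M is the midpoint of QU ⇒ M = (1/2, 1/2)
2. V is the midpoint of KU ⇒ V = (0, 1/2)
3. Z lies on line MQ with MZ:ZQ = 2:3 ⇒ Z = (7/10, 3/10)
4. R lies on line MQ with MR:RQ = 3:1 ⇒ R = (7/8, 1/8)
5. L is the centroid of triangle VQM ⇒ L = (1/2, 1/3)
through N parallel to ZM: direction (-1/5, 1/5); meets LR at X = (79/8, -39/8)
X = L + t·(R−L) with t = 25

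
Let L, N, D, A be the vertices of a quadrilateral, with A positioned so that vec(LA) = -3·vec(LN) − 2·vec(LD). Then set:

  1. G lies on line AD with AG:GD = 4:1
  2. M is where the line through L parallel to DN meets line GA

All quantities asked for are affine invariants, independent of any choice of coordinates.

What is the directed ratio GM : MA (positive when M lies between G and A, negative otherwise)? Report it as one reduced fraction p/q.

Assign L = (0, 0), N = (1, 0), D = (0, 1), A = (-3, -2) — the answer is frame-independent, so this choice is without loss of generality.
1. G lies on line AD with AG:GD = 4:1 ⇒ G = (-3/5, 2/5)
2. M is where the line through L parallel to DN meets line GA ⇒ M = (-1/2, 1/2)
M = G + t·(A−G) with t = -1/24, so GM:MA = t:(1−t) = -1/24:25/24

GM:MA = -1/25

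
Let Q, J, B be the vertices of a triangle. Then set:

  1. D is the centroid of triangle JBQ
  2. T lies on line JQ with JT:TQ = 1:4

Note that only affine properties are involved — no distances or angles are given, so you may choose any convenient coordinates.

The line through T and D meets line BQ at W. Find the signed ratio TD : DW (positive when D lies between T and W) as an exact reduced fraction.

Set Q = (0, 0), J = (1, 0), B = (0, 1); any affine frame gives the same invariant.
1. D is the centroid of triangle JBQ ⇒ D = (1/3, 1/3)
2. T lies on line JQ with JT:TQ = 1:4 ⇒ T = (4/5, 0)
line TD meets BQ at W = (0, 4/7)
D = T + t·(W−T) with t = 7/12, so TD:DW = 7/12:5/12

TD:DW = 7/5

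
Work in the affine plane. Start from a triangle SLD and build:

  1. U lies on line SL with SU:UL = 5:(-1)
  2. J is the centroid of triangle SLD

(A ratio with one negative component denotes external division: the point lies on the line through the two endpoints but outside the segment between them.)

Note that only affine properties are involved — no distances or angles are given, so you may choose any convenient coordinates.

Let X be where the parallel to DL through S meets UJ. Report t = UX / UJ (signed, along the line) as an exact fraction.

t = 15/7

Assign S = (0, 0), L = (1, 0), D = (0, 1) — the answer is frame-independent, so this choice is without loss of generality.
1. U lies on line SL with SU:UL = 5:(-1) ⇒ U = (5/4, 0)
2. J is the centroid of triangle SLD ⇒ J = (1/3, 1/3)
through S parallel to DL: direction (1, -1); meets UJ at X = (-5/7, 5/7)
X = U + t·(J−U) with t = 15/7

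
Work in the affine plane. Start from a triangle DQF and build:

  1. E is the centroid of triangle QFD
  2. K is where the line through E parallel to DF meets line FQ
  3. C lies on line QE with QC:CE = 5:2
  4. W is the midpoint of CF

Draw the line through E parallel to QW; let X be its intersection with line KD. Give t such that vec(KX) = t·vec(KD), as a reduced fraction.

Work in coordinates with D = (0, 0), Q = (1, 0), F = (0, 1).
1. E is the centroid of triangle QFD ⇒ E = (1/3, 1/3)
2. K is where the line through E parallel to DF meets line FQ ⇒ K = (1/3, 2/3)
3. C lies on line QE with QC:CE = 5:2 ⇒ C = (11/21, 5/21)
4. W is the midpoint of CF ⇒ W = (11/42, 13/21)
through E parallel to QW: direction (-31/42, 13/21); meets KD at X = (19/88, 19/44)
X = K + t·(D−K) with t = 31/88

t = 31/88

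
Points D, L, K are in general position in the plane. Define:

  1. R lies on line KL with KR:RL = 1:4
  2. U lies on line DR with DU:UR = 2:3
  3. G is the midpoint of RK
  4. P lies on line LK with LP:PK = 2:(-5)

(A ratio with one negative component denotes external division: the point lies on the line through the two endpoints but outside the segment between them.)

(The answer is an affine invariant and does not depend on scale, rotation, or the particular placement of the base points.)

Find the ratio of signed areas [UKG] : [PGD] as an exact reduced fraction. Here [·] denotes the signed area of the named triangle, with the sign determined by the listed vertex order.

Choose coordinates D = (0, 0), L = (1, 0), K = (0, 1).
1. R lies on line KL with KR:RL = 1:4 ⇒ R = (1/5, 4/5)
2. U lies on line DR with DU:UR = 2:3 ⇒ U = (2/25, 8/25)
3. G is the midpoint of RK ⇒ G = (1/10, 9/10)
4. P lies on line LK with LP:PK = 2:(-5) ⇒ P = (5/3, -2/3)
2·[UKG] = -3/50, 2·[PGD] = 47/30
[UKG]:[PGD] = -3/50:47/30 = -9/235

[UKG]:[PGD] = -9/235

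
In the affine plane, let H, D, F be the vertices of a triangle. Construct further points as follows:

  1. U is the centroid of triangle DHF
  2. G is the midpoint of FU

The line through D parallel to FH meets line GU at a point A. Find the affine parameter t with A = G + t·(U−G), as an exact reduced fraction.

Assign H = (0, 0), D = (1, 0), F = (0, 1) — the answer is frame-independent, so this choice is without loss of generality.
1. U is the centroid of triangle DHF ⇒ U = (1/3, 1/3)
2. G is the midpoint of FU ⇒ G = (1/6, 2/3)
through D parallel to FH: direction (0, -1); meets GU at A = (1, -1)
A = G + t·(U−G) with t = 5

t = 5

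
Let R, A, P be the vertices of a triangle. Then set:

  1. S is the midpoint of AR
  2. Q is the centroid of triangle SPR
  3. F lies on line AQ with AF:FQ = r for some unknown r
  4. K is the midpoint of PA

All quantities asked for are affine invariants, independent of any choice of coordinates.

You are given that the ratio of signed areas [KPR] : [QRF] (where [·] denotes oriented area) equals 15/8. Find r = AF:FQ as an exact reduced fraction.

r = 1/4

Choose coordinates R = (0, 0), A = (1, 0), P = (0, 1).
1. S is the midpoint of AR ⇒ S = (1/2, 0)
2. Q is the centroid of triangle SPR ⇒ Q = (1/6, 1/3)
3. With AF:FQ = r, write λ = r/(r+1) so F = A + λ·(Q−A); F is affine-linear in λ
4. K is the midpoint of PA ⇒ K = (1/2, 1/2)
Every point depending on F is an affine combination of F and λ-independent points, so each such coordinate is linear in λ; the λ² term in each signed area is a multiple of (Q−A)×(Q−A) = 0, so 2·[KPR] and 2·[QRF] are each linear in λ. Evaluating at λ=0 and λ=1:
  2·[KPR] = 1/2,   2·[QRF] = -1/3·λ + 1/3
So [KPR]:[QRF] = (1/2) / (-1/3·λ + 1/3). Setting this equal to 15/8:
  1/2 = 15/8·(-1/3·λ + 1/3)  ⇒  λ = 1/5
Then r = λ/(1−λ) = (1/5)/(4/5) = 1/4. Check: with r = 1/4, F = (5/6, 1/15) and [KPR]:[QRF] = 15/8 as required.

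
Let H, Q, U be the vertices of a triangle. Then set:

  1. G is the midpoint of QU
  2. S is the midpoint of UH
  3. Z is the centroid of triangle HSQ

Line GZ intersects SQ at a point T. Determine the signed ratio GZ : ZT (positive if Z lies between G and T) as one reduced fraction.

Work in coordinates with H = (0, 0), Q = (1, 0), U = (0, 1).
1. G is the midpoint of QU ⇒ G = (1/2, 1/2)
2. S is the midpoint of UH ⇒ S = (0, 1/2)
3. Z is the centroid of triangle HSQ ⇒ Z = (1/3, 1/6)
line GZ meets SQ at T = (2/5, 3/10)
Z = G + t·(T−G) with t = 5/3, so GZ:ZT = 5/3:-2/3

GZ:ZT = -5/2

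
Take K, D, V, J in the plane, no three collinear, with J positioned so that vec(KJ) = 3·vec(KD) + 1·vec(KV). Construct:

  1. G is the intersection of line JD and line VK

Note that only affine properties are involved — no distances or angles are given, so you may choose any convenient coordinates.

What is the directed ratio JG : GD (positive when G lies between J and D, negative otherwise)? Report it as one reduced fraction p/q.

Assign K = (0, 0), D = (1, 0), V = (0, 1), J = (3, 1) — the answer is frame-independent, so this choice is without loss of generality.
1. G is the intersection of line JD and line VK ⇒ G = (0, -1/2)
G = J + t·(D−J) with t = 3/2, so JG:GD = t:(1−t) = 3/2:-1/2

JG:GD = -3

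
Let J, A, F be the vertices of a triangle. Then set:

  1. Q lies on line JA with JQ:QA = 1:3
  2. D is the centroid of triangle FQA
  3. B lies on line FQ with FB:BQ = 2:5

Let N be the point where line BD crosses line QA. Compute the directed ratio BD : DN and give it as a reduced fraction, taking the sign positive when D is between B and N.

BD:DN = 8/7

Choose coordinates J = (0, 0), A = (1, 0), F = (0, 1).
1. Q lies on line JA with JQ:QA = 1:3 ⇒ Q = (1/4, 0)
2. D is the centroid of triangle FQA ⇒ D = (5/12, 1/3)
3. B lies on line FQ with FB:BQ = 2:5 ⇒ B = (1/14, 5/7)
line BD meets QA at N = (23/32, 0)
D = B + t·(N−B) with t = 8/15, so BD:DN = 8/15:7/15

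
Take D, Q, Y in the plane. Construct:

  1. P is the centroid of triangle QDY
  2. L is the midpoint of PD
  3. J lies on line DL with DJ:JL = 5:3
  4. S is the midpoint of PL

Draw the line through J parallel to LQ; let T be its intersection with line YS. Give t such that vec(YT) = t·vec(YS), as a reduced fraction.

Assign D = (0, 0), Q = (1, 0), Y = (0, 1) — the answer is frame-independent, so this choice is without loss of generality.
1. P is the centroid of triangle QDY ⇒ P = (1/3, 1/3)
2. L is the midpoint of PD ⇒ L = (1/6, 1/6)
3. J lies on line DL with DJ:JL = 5:3 ⇒ J = (5/48, 5/48)
4. S is the midpoint of PL ⇒ S = (1/4, 1/4)
through J parallel to LQ: direction (5/6, -1/6); meets YS at T = (5/16, 1/16)
T = Y + t·(S−Y) with t = 5/4

t = 5/4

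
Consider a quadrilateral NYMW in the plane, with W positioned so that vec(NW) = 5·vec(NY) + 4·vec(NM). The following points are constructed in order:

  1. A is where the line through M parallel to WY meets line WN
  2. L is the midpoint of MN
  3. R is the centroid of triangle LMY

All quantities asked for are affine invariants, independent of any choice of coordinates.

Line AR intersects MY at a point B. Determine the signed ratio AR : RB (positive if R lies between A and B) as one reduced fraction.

AR:RB = 59

Set N = (0, 0), Y = (1, 0), M = (0, 1), W = (5, 4); any affine frame gives the same invariant.
1. A is where the line through M parallel to WY meets line WN ⇒ A = (-5, -4)
2. L is the midpoint of MN ⇒ L = (0, 1/2)
3. R is the centroid of triangle LMY ⇒ R = (1/3, 1/2)
line AR meets MY at B = (25/59, 34/59)
R = A + t·(B−A) with t = 59/60, so AR:RB = 59/60:1/60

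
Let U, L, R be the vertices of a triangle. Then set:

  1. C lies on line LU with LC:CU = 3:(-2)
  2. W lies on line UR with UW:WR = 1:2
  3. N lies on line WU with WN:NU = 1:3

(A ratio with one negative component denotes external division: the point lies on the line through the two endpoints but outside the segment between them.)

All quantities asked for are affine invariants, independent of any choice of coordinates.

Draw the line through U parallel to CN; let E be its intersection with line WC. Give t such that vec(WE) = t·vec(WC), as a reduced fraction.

Set U = (0, 0), L = (1, 0), R = (0, 1); any affine frame gives the same invariant.
1. C lies on line LU with LC:CU = 3:(-2) ⇒ C = (-2, 0)
2. W lies on line UR with UW:WR = 1:2 ⇒ W = (0, 1/3)
3. N lies on line WU with WN:NU = 1:3 ⇒ N = (0, 1/4)
through U parallel to CN: direction (2, 1/4); meets WC at E = (-8, -1)
E = W + t·(C−W) with t = 4

t = 4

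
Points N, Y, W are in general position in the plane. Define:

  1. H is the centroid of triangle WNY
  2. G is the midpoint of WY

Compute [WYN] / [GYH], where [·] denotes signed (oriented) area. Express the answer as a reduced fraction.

[WYN]:[GYH] = 6

Work in coordinates with N = (0, 0), Y = (1, 0), W = (0, 1).
1. H is the centroid of triangle WNY ⇒ H = (1/3, 1/3)
2. G is the midpoint of WY ⇒ G = (1/2, 1/2)
2·[WYN] = -1, 2·[GYH] = -1/6
[WYN]:[GYH] = -1:-1/6 = 6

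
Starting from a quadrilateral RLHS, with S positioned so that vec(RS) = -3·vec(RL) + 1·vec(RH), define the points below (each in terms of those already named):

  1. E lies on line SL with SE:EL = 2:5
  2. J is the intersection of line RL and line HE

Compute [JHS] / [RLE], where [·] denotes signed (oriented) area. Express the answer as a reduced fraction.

[JHS]:[RLE] = 21/5

Set R = (0, 0), L = (1, 0), H = (0, 1), S = (-3, 1); any affine frame gives the same invariant.
1. E lies on line SL with SE:EL = 2:5 ⇒ E = (-13/7, 5/7)
2. J is the intersection of line RL and line HE ⇒ J = (-13/2, 0)
2·[JHS] = 3, 2·[RLE] = 5/7
[JHS]:[RLE] = 3:5/7 = 21/5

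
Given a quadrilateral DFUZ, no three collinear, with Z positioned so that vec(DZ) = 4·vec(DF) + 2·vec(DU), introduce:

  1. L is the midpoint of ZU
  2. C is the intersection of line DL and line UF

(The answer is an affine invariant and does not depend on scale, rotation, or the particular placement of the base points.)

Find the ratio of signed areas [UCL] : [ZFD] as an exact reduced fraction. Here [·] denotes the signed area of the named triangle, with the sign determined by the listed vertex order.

Work in coordinates with D = (0, 0), F = (1, 0), U = (0, 1), Z = (4, 2).
1. L is the midpoint of ZU ⇒ L = (2, 3/2)
2. C is the intersection of line DL and line UF ⇒ C = (4/7, 3/7)
2·[UCL] = 10/7, 2·[ZFD] = -2
[UCL]:[ZFD] = 10/7:-2 = -5/7

[UCL]:[ZFD] = -5/7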